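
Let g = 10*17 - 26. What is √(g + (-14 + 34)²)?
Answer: 4*√34 ≈ 23.324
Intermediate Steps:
g = 144 (g = 170 - 26 = 144)
√(g + (-14 + 34)²) = √(144 + (-14 + 34)²) = √(144 + 20²) = √(144 + 400) = √544 = 4*√34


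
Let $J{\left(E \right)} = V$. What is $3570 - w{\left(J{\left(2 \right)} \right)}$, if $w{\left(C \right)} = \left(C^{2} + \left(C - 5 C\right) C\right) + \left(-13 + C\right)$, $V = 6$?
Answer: $3685$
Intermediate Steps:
$J{\left(E \right)} = 6$
$w{\left(C \right)} = -13 + C - 3 C^{2}$ ($w{\left(C \right)} = \left(C^{2} + - 4 C C\right) + \left(-13 + C\right) = \left(C^{2} - 4 C^{2}\right) + \left(-13 + C\right) = - 3 C^{2} + \left(-13 + C\right) = -13 + C - 3 C^{2}$)
$3570 - w{\left(J{\left(2 \right)} \right)} = 3570 - \left(-13 + 6 - 3 \cdot 6^{2}\right) = 3570 - \left(-13 + 6 - 108\right) = 3570 - -115 = 3570 + 115 = 3685$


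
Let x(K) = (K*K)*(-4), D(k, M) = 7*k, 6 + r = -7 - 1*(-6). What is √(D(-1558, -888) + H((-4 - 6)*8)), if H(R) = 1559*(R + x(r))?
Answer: I*√441190 ≈ 664.22*I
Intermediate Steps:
r = -7 (r = -6 + (-7 - 1*(-6)) = -6 + (-7 + 6) = -6 - 1 = -7)
x(K) = -4*K² (x(K) = K²*(-4) = -4*K²)
H(R) = -305564 + 1559*R (H(R) = 1559*(R - 4*(-7)²) = 1559*(R - 4*49) = 1559*(R - 196) = 1559*(-196 + R) = -305564 + 1559*R)
√(D(-1558, -888) + H((-4 - 6)*8)) = √(7*(-1558) + (-305564 + 1559*((-4 - 6)*8))) = √(-10906 + (-305564 + 1559*(-10*8))) = √(-10906 + (-305564 + 1559*(-80))) = √(-10906 + (-305564 - 124720)) = √(-10906 - 430284) = √(-441190) = I*√441190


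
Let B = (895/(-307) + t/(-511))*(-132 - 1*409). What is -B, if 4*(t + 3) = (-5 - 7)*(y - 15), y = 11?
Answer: -248918428/156877 ≈ -1586.7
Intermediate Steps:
t = 9 (t = -3 + ((-5 - 7)*(11 - 15))/4 = -3 + (-12*(-4))/4 = -3 + (¼)*48 = -3 + 12 = 9)
B = 248918428/156877 (B = (895/(-307) + 9/(-511))*(-132 - 1*409) = (895*(-1/307) + 9*(-1/511))*(-132 - 409) = (-895/307 - 9/511)*(-541) = -460108/156877*(-541) = 248918428/156877 ≈ 1586.7)
-B = -1*248918428/156877 = -248918428/156877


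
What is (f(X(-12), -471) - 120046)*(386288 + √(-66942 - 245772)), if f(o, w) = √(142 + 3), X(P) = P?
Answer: -(120046 - √145)*(386288 + 3*I*√34746) ≈ -4.6368e+10 - 6.7124e+7*I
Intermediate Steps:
f(o, w) = √145
(f(X(-12), -471) - 120046)*(386288 + √(-66942 - 245772)) = (√145 - 120046)*(386288 + √(-66942 - 245772)) = (-120046 + √145)*(386288 + √(-312714)) = (-120046 + √145)*(386288 + 3*I*√34746)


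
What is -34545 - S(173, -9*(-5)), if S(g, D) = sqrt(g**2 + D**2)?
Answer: -34545 - sqrt(31954) ≈ -34724.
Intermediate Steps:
S(g, D) = sqrt(D**2 + g**2)
-34545 - S(173, -9*(-5)) = -34545 - sqrt((-9*(-5))**2 + 173**2) = -34545 - sqrt(45**2 + 29929) = -34545 - sqrt(2025 + 29929) = -34545 - sqrt(31954)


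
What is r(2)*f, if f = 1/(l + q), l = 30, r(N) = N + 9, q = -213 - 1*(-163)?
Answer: -11/20 ≈ -0.55000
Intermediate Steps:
q = -50 (q = -213 + 163 = -50)
r(N) = 9 + N
f = -1/20 (f = 1/(30 - 50) = 1/(-20) = -1/20 ≈ -0.050000)
r(2)*f = (9 + 2)*(-1/20) = 11*(-1/20) = -11/20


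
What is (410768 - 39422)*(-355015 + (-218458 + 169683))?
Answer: -149945801340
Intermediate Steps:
(410768 - 39422)*(-355015 + (-218458 + 169683)) = 371346*(-355015 - 48775) = 371346*(-403790) = -149945801340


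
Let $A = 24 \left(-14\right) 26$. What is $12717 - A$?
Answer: $21453$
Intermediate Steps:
$A = -8736$ ($A = \left(-336\right) 26 = -8736$)
$12717 - A = 12717 - -8736 = 12717 + 8736 = 21453$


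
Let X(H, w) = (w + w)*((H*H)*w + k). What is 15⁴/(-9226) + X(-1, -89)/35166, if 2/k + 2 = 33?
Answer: -8443503109/1676281166 ≈ -5.0370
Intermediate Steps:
k = 2/31 (k = 2/(-2 + 33) = 2/31 ≈ 0.064516)
X(H, w) = 2*w*(2/31 + w*H²) (X(H, w) = (w + w)*((H*H)*w + 2/31) = (2*w)*(H²*w + 2/31) = (2*w)*(w*H² + 2/31) = (2*w)*(2/31 + w*H²) = 2*w*(2/31 + w*H²))
15⁴/(-9226) + X(-1, -89)/35166 = 15⁴/(-9226) + ((2/31)*(-89)*(2 + 31*(-89)*(-1)²))/35166 = 50625*(-1/9226) + ((2/31)*(-89)*(2 + 31*(-89)*1))*(1/35166) = -50625/9226 + ((2/31)*(-89)*(2 - 2759))*(1/35166) = -50625/9226 + ((2/31)*(-89)*(-2757))*(1/35166) = -50625/9226 + (490746/31)*(1/35166) = -50625/9226 + 81791/181691 = -8443503109/1676281166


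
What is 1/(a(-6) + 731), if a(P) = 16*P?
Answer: 1/635 ≈ 0.0015748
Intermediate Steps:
1/(a(-6) + 731) = 1/(16*(-6) + 731) = 1/(-96 + 731) = 1/635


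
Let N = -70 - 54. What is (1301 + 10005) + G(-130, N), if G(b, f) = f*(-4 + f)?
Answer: 27178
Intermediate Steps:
N = -124
(1301 + 10005) + G(-130, N) = (1301 + 10005) - 124*(-4 - 124) = 11306 - 124*(-128) = 11306 + 15872 = 27178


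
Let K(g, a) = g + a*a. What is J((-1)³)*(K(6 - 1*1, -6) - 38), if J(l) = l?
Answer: -3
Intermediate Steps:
K(g, a) = g + a²
J((-1)³)*(K(6 - 1*1, -6) - 38) = (-1)³*(((6 - 1*1) + (-6)²) - 38) = -(((6 - 1) + 36) - 38) = -((5 + 36) - 38) = -(41 - 38) = -1*3 = -3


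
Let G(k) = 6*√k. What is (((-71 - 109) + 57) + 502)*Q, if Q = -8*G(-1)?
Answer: -18192*I ≈ -18192.0*I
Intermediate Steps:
Q = -48*I (Q = -48*√(-1) = -48*I ≈ -48.0*I)
(((-71 - 109) + 57) + 502)*Q = (((-71 - 109) + 57) + 502)*(-48*I) = ((-180 + 57) + 502)*(-48*I) = (-123 + 502)*(-48*I) = 379*(-48*I) = -18192*I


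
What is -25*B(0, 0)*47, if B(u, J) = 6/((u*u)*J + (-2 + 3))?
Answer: -7050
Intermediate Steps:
B(u, J) = 6/(1 + J*u²) (B(u, J) = 6/(u²*J + 1) = 6/(J*u² + 1) = 6/(1 + J*u²))
-25*B(0, 0)*47 = -150/(1 + 0*0²)*47 = -150/(1 + 0*0)*47 = -150/(1 + 0)*47 = -150/1*47 = -150*47 = -7050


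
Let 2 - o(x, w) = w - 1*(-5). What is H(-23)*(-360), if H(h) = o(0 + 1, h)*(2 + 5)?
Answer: -50400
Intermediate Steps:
o(x, w) = -3 - w (o(x, w) = 2 - (w - 1*(-5)) = 2 - (w + 5) = 2 - (5 + w) = 2 + (-5 - w) = -3 - w)
H(h) = -21 - 7*h (H(h) = (-3 - h)*(2 + 5) = (-3 - h)*7 = -21 - 7*h)
H(-23)*(-360) = (-21 - 7*(-23))*(-360) = (-21 + 161)*(-360) = 140*(-360) = -50400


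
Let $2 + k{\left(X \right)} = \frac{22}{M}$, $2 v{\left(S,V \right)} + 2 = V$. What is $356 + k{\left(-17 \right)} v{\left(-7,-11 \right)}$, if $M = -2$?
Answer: $\frac{881}{2} \approx 440.5$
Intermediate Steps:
$v{\left(S,V \right)} = -1 + \frac{V}{2}$
$k{\left(X \right)} = -13$ ($k{\left(X \right)} = -2 + \frac{22}{-2} = -2 + 22 \left(- \frac{1}{2}\right) = -2 - 11 = -13$)
$356 + k{\left(-17 \right)} v{\left(-7,-11 \right)} = 356 - 13 \left(-1 + \frac{1}{2} \left(-11\right)\right) = 356 - 13 \left(-1 - \frac{11}{2}\right) = 356 - - \frac{169}{2} = 356 + \frac{169}{2} = \frac{881}{2}$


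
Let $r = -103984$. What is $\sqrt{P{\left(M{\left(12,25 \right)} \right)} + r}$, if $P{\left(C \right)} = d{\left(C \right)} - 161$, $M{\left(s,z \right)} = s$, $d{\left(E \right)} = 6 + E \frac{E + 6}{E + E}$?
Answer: $3 i \sqrt{11570} \approx 322.69 i$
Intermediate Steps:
$d{\left(E \right)} = 9 + \frac{E}{2}$ ($d{\left(E \right)} = 6 + E \frac{6 + E}{2 E} = 6 + \left(3 + \frac{E}{2}\right) = 9 + \frac{E}{2}$)
$P{\left(C \right)} = -152 + \frac{C}{2}$ ($P{\left(C \right)} = \left(9 + \frac{C}{2}\right) - 161 = -152 + \frac{C}{2}$)
$\sqrt{P{\left(M{\left(12,25 \right)} \right)} + r} = \sqrt{\left(-152 + \frac{1}{2} \cdot 12\right) - 103984} = \sqrt{\left(-152 + 6\right) - 103984} = \sqrt{-146 - 103984} = \sqrt{-104130} = 3 i \sqrt{11570}$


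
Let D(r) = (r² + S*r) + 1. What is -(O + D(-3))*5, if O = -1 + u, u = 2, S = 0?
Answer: -55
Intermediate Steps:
D(r) = 1 + r² (D(r) = (r² + 0*r) + 1 = (r² + 0) + 1 = r² + 1 = 1 + r²)
O = 1 (O = -1 + 2 = 1)
-(O + D(-3))*5 = -(1 + (1 + (-3)²))*5 = -(1 + (1 + 9))*5 = -(1 + 10)*5 = -11*5 = -1*55 = -55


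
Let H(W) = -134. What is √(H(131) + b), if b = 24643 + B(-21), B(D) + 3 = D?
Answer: √24485 ≈ 156.48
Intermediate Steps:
B(D) = -3 + D
b = 24619 (b = 24643 + (-3 - 21) = 24643 - 24 = 24619)
√(H(131) + b) = √(-134 + 24619) = √24485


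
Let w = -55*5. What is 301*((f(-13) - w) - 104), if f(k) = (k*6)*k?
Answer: 356685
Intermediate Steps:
f(k) = 6*k² (f(k) = (6*k)*k = 6*k²)
w = -275 (w = -11*25 = -275)
301*((f(-13) - w) - 104) = 301*((6*(-13)² - 1*(-275)) - 104) = 301*((6*169 + 275) - 104) = 301*((1014 + 275) - 104) = 301*(1289 - 104) = 301*1185 = 356685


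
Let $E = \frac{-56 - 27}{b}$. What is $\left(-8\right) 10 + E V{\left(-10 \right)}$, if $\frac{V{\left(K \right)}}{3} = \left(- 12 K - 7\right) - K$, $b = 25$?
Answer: $- \frac{32627}{25} \approx -1305.1$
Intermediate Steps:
$V{\left(K \right)} = -21 - 39 K$ ($V{\left(K \right)} = 3 \left(\left(- 12 K - 7\right) - K\right) = 3 \left(\left(-7 - 12 K\right) - K\right) = 3 \left(-7 - 13 K\right) = -21 - 39 K$)
$E = - \frac{83}{25}$ ($E = \frac{-56 - 27}{25} = \left(-56 - 27\right) \frac{1}{25} = \left(-83\right) \frac{1}{25} = - \frac{83}{25} \approx -3.32$)
$\left(-8\right) 10 + E V{\left(-10 \right)} = \left(-8\right) 10 - \frac{83 \left(-21 - -390\right)}{25} = -80 - \frac{83 \left(-21 + 390\right)}{25} = -80 - \frac{30627}{25} = - \frac{32627}{25}$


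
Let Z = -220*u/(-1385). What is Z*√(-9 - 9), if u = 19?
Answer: 2508*I*√2/277 ≈ 12.805*I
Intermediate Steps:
Z = 836/277 (Z = -220*19/(-1385) = -4180*(-1/1385) = 836/277 ≈ 3.0181)
Z*√(-9 - 9) = 836*√(-9 - 9)/277 = 836*√(-18)/277 = 836*(3*I*√2)/277 = 2508*I*√2/277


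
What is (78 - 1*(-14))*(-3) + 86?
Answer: -190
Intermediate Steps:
(78 - 1*(-14))*(-3) + 86 = (78 + 14)*(-3) + 86 = 92*(-3) + 86 = -276 + 86 = -190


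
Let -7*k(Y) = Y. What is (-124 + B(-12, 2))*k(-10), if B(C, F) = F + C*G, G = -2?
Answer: -140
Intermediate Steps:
B(C, F) = F - 2*C (B(C, F) = F + C*(-2) = F - 2*C)
k(Y) = -Y/7
(-124 + B(-12, 2))*k(-10) = (-124 + (2 - 2*(-12)))*(-⅐*(-10)) = (-124 + (2 + 24))*(10/7) = (-124 + 26)*(10/7) = -98*10/7 = -140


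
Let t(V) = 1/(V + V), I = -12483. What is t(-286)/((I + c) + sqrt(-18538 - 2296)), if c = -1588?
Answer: 14071/113263936500 + I*sqrt(20834)/113263936500 ≈ 1.2423e-7 + 1.2744e-9*I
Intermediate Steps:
t(V) = 1/(2*V)
t(-286)/((I + c) + sqrt(-18538 - 2296)) = ((1/2)/(-286))/((-12483 - 1588) + sqrt(-18538 - 2296)) = ((1/2)*(-1/286))/(-14071 + sqrt(-20834)) = -1/(572*(-14071 + I*sqrt(20834)))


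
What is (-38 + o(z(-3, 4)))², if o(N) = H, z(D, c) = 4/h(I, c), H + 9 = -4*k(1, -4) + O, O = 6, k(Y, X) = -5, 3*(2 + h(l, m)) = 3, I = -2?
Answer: 441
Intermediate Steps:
h(l, m) = -1 (h(l, m) = -2 + (⅓)*3 = -2 + 1 = -1)
H = 17 (H = -9 + (-4*(-5) + 6) = -9 + (20 + 6) = -9 + 26 = 17)
z(D, c) = -4 (z(D, c) = 4/(-1) = 4*(-1) = -4)
o(N) = 17
(-38 + o(z(-3, 4)))² = (-38 + 17)² = (-21)² = 441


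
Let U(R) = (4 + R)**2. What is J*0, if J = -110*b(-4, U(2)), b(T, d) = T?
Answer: 0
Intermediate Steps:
J = 440 (J = -110*(-4) = 440)
J*0 = 440*0 = 0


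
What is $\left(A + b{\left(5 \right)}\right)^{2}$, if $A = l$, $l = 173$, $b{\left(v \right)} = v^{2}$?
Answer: $39204$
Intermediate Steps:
$A = 173$
$\left(A + b{\left(5 \right)}\right)^{2} = \left(173 + 5^{2}\right)^{2} = \left(173 + 25\right)^{2} = 198^{2} = 39204$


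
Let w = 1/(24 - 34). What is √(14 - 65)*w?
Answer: -I*√51/10 ≈ -0.71414*I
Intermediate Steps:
w = -⅒ (w = 1/(-10) = -⅒ ≈ -0.10000)
√(14 - 65)*w = √(14 - 65)*(-⅒) = √(-51)*(-⅒) = (I*√51)*(-⅒) = -I*√51/10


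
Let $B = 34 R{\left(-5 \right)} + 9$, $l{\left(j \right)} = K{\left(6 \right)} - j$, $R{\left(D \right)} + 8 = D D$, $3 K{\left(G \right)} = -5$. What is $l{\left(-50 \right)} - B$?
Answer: $- \frac{1616}{3} \approx -538.67$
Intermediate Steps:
$K{\left(G \right)} = - \frac{5}{3}$ ($K{\left(G \right)} = \frac{1}{3} \left(-5\right) = - \frac{5}{3}$)
$R{\left(D \right)} = -8 + D^{2}$ ($R{\left(D \right)} = -8 + D D = -8 + D^{2}$)
$l{\left(j \right)} = - \frac{5}{3} - j$
$B = 587$ ($B = 34 \left(-8 + \left(-5\right)^{2}\right) + 9 = 34 \left(-8 + 25\right) + 9 = 34 \cdot 17 + 9 = 578 + 9 = 587$)
$l{\left(-50 \right)} - B = \left(- \frac{5}{3} - -50\right) - 587 = \left(- \frac{5}{3} + 50\right) - 587 = \frac{145}{3} - 587 = - \frac{1616}{3}$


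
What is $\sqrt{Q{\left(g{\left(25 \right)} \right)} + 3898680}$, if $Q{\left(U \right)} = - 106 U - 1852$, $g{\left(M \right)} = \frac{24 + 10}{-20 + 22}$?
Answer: $\sqrt{3895026} \approx 1973.6$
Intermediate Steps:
$g{\left(M \right)} = 17$ ($g{\left(M \right)} = \frac{34}{2} = 34 \cdot \frac{1}{2} = 17$)
$Q{\left(U \right)} = -1852 - 106 U$
$\sqrt{Q{\left(g{\left(25 \right)} \right)} + 3898680} = \sqrt{\left(-1852 - 1802\right) + 3898680} = \sqrt{-3654 + 3898680} = \sqrt{3895026}$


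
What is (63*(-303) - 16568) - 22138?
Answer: -57795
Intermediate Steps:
(63*(-303) - 16568) - 22138 = (-19089 - 16568) - 22138 = -35657 - 22138 = -57795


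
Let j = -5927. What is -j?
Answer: 5927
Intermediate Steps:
-j = -1*(-5927) = 5927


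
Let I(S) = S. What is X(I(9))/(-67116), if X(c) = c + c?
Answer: -3/11186 ≈ -0.00026819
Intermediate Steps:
X(c) = 2*c
X(I(9))/(-67116) = (2*9)/(-67116) = 18*(-1/67116) = -3/11186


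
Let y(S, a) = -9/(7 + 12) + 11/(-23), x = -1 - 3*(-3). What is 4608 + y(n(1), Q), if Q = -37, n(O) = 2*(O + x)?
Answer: 2013280/437 ≈ 4607.0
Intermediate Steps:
x = 8 (x = -1 + 9 = 8)
n(O) = 16 + 2*O (n(O) = 2*(O + 8) = 2*(8 + O) = 16 + 2*O)
y(S, a) = -416/437 (y(S, a) = -9/19 + 11*(-1/23) = -9*1/19 - 11/23 = -9/19 - 11/23 = -416/437)
4608 + y(n(1), Q) = 4608 - 416/437 = 2013280/437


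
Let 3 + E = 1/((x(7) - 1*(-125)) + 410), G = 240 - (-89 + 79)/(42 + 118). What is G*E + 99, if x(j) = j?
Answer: -5383097/8672 ≈ -620.74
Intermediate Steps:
G = 3841/16 (G = 240 - (-10)/160 = 240 - 1*(-1/16) = 240 + 1/16 = 3841/16 ≈ 240.06)
E = -1625/542 (E = -3 + 1/((7 - 1*(-125)) + 410) = -3 + 1/((7 + 125) + 410) = -3 + 1/(132 + 410) = -3 + 1/542 = -1625/542 ≈ -2.9982)
G*E + 99 = (3841/16)*(-1625/542) + 99 = -6241625/8672 + 99 = -5383097/8672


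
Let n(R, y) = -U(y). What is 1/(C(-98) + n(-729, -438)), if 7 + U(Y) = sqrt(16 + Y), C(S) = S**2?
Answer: 9611/92371743 + I*sqrt(422)/92371743 ≈ 0.00010405 + 2.2239e-7*I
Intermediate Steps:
U(Y) = -7 + sqrt(16 + Y)
n(R, y) = 7 - sqrt(16 + y) (n(R, y) = -(-7 + sqrt(16 + y)) = 7 - sqrt(16 + y))
1/(C(-98) + n(-729, -438)) = 1/((-98)**2 + (7 - sqrt(16 - 438))) = 1/(9604 + (7 - sqrt(-422))) = 1/(9604 + (7 - I*sqrt(422))) = 1/(9611 - I*sqrt(422))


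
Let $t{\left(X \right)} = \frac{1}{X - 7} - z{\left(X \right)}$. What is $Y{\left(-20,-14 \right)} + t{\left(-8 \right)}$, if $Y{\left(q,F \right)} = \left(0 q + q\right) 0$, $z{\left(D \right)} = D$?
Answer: $\frac{119}{15} \approx 7.9333$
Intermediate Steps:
$Y{\left(q,F \right)} = 0$ ($Y{\left(q,F \right)} = \left(0 + q\right) 0 = q 0 = 0$)
$t{\left(X \right)} = \frac{1}{-7 + X} - X$ ($t{\left(X \right)} = \frac{1}{X - 7} - X = \frac{1}{-7 + X} - X$)
$Y{\left(-20,-14 \right)} + t{\left(-8 \right)} = 0 + \frac{1 - \left(-8\right)^{2} + 7 \left(-8\right)}{-7 - 8} = 0 + \frac{1 - 64 - 56}{-15} = 0 - \frac{1 - 64 - 56}{15} = 0 - - \frac{119}{15} = 0 + \frac{119}{15} = \frac{119}{15}$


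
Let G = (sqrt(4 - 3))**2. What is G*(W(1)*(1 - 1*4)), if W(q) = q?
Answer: -3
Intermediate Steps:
G = 1 (G = (sqrt(1))**2 = 1**2 = 1)
G*(W(1)*(1 - 1*4)) = 1*(1*(1 - 1*4)) = 1*(1*(1 - 4)) = 1*(1*(-3)) = 1*(-3) = -3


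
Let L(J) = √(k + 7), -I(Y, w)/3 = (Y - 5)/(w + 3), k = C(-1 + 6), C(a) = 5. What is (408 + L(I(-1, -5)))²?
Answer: 166476 + 1632*√3 ≈ 1.6930e+5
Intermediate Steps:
k = 5
I(Y, w) = -3*(-5 + Y)/(3 + w) (I(Y, w) = -3*(Y - 5)/(w + 3) = -3*(-5 + Y)/(3 + w))
L(J) = 2*√3 (L(J) = √(5 + 7) = √12 = 2*√3)
(408 + L(I(-1, -5)))² = (408 + 2*√3)²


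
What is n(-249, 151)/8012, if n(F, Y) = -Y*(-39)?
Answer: 5889/8012 ≈ 0.73502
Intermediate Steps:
n(F, Y) = 39*Y
n(-249, 151)/8012 = (39*151)/8012 = 5889*(1/8012) = 5889/8012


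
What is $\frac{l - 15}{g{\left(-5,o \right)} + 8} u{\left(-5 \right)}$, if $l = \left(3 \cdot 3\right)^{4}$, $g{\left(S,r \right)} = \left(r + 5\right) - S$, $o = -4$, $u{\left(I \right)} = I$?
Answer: $- \frac{16365}{7} \approx -2337.9$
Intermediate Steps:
$g{\left(S,r \right)} = 5 + r - S$ ($g{\left(S,r \right)} = \left(5 + r\right) - S = 5 + r - S$)
$l = 6561$ ($l = 9^{4} = 6561$)
$\frac{l - 15}{g{\left(-5,o \right)} + 8} u{\left(-5 \right)} = \frac{6561 - 15}{\left(5 - 4 - -5\right) + 8} \left(-5\right) = \frac{6546}{\left(5 - 4 + 5\right) + 8} \left(-5\right) = \frac{6546}{6 + 8} \left(-5\right) = \frac{6546}{14} \left(-5\right) = 6546 \cdot \frac{1}{14} \left(-5\right) = \frac{3273}{7} \left(-5\right) = - \frac{16365}{7}$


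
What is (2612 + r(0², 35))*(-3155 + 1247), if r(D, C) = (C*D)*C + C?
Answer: -5050476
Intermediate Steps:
r(D, C) = C + D*C² (r(D, C) = D*C² + C = C + D*C²)
(2612 + r(0², 35))*(-3155 + 1247) = (2612 + 35*(1 + 35*0²))*(-3155 + 1247) = (2612 + 35*(1 + 35*0))*(-1908) = (2612 + 35*(1 + 0))*(-1908) = (2612 + 35*1)*(-1908) = (2612 + 35)*(-1908) = 2647*(-1908) = -5050476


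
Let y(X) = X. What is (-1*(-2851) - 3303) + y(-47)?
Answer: -499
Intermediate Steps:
(-1*(-2851) - 3303) + y(-47) = (-1*(-2851) - 3303) - 47 = (2851 - 3303) - 47 = -452 - 47 = -499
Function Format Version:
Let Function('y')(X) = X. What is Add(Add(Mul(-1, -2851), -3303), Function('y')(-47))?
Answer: -499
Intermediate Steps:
Add(Add(Mul(-1, -2851), -3303), Function('y')(-47)) = Add(Add(Mul(-1, -2851), -3303), -47) = Add(Add(2851, -3303), -47) = Add(-452, -47) = -499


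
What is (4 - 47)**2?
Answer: 1849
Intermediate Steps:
(4 - 47)**2 = (-43)**2 = 1849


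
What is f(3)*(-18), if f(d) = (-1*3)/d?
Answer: 18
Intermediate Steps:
f(d) = -3/d
f(3)*(-18) = -3/3*(-18) = -3*1/3*(-18) = -1*(-18) = 18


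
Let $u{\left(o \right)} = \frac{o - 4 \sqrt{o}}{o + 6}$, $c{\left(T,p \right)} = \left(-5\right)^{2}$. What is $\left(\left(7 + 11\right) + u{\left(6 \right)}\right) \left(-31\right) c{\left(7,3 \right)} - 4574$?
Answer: $- \frac{37823}{2} + \frac{775 \sqrt{6}}{3} \approx -18279.0$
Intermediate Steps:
$c{\left(T,p \right)} = 25$
$u{\left(o \right)} = \frac{o - 4 \sqrt{o}}{6 + o}$
$\left(\left(7 + 11\right) + u{\left(6 \right)}\right) \left(-31\right) c{\left(7,3 \right)} - 4574 = \left(\left(7 + 11\right) + \frac{6 - 4 \sqrt{6}}{6 + 6}\right) \left(-31\right) 25 - 4574 = \left(18 + \frac{6 - 4 \sqrt{6}}{12}\right) \left(-31\right) 25 - 4574 = \left(18 + \left(\frac{1}{2} - \frac{\sqrt{6}}{3}\right)\right) \left(-31\right) 25 - 4574 = \left(\frac{37}{2} - \frac{\sqrt{6}}{3}\right) \left(-31\right) 25 - 4574 = \left(- \frac{1147}{2} + \frac{31 \sqrt{6}}{3}\right) 25 - 4574 = \left(- \frac{28675}{2} + \frac{775 \sqrt{6}}{3}\right) - 4574 = - \frac{37823}{2} + \frac{775 \sqrt{6}}{3}$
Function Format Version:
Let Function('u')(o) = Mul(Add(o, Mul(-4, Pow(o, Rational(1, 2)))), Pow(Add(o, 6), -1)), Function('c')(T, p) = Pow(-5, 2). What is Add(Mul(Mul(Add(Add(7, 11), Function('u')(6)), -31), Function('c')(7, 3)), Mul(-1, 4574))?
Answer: Add(Rational(-37823, 2), Mul(Rational(775, 3), Pow(6, Rational(1, 2)))) ≈ -18279.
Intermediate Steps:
Function('c')(T, p) = 25
Function('u')(o) = Mul(Pow(Add(6, o), -1), Add(o, Mul(-4, Pow(o, Rational(1, 2))))) (Function('u')(o) = Mul(Add(o, Mul(-4, Pow(o, Rational(1, 2)))), Pow(Add(6, o), -1)) = Mul(Pow(Add(6, o), -1), Add(o, Mul(-4, Pow(o, Rational(1, 2))))))
Add(Mul(Mul(Add(Add(7, 11), Function('u')(6)), -31), Function('c')(7, 3)), Mul(-1, 4574)) = Add(Mul(Mul(Add(Add(7, 11), Mul(Pow(Add(6, 6), -1), Add(6, Mul(-4, Pow(6, Rational(1, 2)))))), -31), 25), Mul(-1, 4574)) = Add(Mul(Mul(Add(18, Mul(Pow(12, -1), Add(6, Mul(-4, Pow(6, Rational(1, 2)))))), -31), 25), -4574) = Add(Mul(Mul(Add(18, Mul(Rational(1, 12), Add(6, Mul(-4, Pow(6, Rational(1, 2)))))), -31), 25), -4574) = Add(Mul(Mul(Add(18, Add(Rational(1, 2), Mul(Rational(-1, 3), Pow(6, Rational(1, 2))))), -31), 25), -4574) = Add(Mul(Mul(Add(Rational(37, 2), Mul(Rational(-1, 3), Pow(6, Rational(1, 2)))), -31), 25), -4574) = Add(Mul(Add(Rational(-1147, 2), Mul(Rational(31, 3), Pow(6, Rational(1, 2)))), 25), -4574) = Add(Add(Rational(-28675, 2), Mul(Rational(775, 3), Pow(6, Rational(1, 2)))), -4574) = Add(Rational(-37823, 2), Mul(Rational(775, 3), Pow(6, Rational(1, 2))))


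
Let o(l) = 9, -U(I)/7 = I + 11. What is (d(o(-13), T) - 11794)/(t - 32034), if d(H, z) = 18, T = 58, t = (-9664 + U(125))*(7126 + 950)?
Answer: 5888/42883425 ≈ 0.00013730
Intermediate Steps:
U(I) = -77 - 7*I (U(I) = -7*(I + 11) = -7*(11 + I) = -77 - 7*I)
t = -85734816 (t = (-9664 + (-77 - 7*125))*(7126 + 950) = (-9664 + (-77 - 875))*8076 = (-9664 - 952)*8076 = -10616*8076 = -85734816)
(d(o(-13), T) - 11794)/(t - 32034) = (18 - 11794)/(-85734816 - 32034) = -11776/(-85766850) = -11776*(-1/85766850) = 5888/42883425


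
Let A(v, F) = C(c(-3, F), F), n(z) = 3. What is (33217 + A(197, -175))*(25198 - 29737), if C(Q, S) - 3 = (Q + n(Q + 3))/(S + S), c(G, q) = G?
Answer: -150785580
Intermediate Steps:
C(Q, S) = 3 + (3 + Q)/(2*S) (C(Q, S) = 3 + (Q + 3)/(S + S) = 3 + (3 + Q)/((2*S)) = 3 + (3 + Q)*(1/(2*S)) = 3 + (3 + Q)/(2*S))
A(v, F) = 3 (A(v, F) = (3 - 3 + 6*F)/(2*F) = (6*F)/(2*F) = 3)
(33217 + A(197, -175))*(25198 - 29737) = (33217 + 3)*(25198 - 29737) = 33220*(-4539) = -150785580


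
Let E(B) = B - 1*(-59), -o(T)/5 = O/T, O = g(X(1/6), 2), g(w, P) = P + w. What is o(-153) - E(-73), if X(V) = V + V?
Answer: 6461/459 ≈ 14.076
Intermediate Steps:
X(V) = 2*V
O = 7/3 (O = 2 + 2/6 = 2 + 2*(⅙) = 2 + ⅓ = 7/3 ≈ 2.3333)
o(T) = -35/(3*T)
E(B) = 59 + B (E(B) = B + 59 = 59 + B)
o(-153) - E(-73) = -35/3/(-153) - (59 - 73) = -35/3*(-1/153) - 1*(-14) = 35/459 + 14 = 6461/459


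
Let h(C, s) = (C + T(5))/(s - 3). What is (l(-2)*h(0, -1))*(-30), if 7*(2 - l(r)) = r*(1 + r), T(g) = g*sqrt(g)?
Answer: 450*sqrt(5)/7 ≈ 143.75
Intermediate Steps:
T(g) = g**(3/2)
l(r) = 2 - r*(1 + r)/7
h(C, s) = (C + 5*sqrt(5))/(-3 + s) (h(C, s) = (C + 5**(3/2))/(s - 3) = (C + 5*sqrt(5))/(-3 + s))
(l(-2)*h(0, -1))*(-30) = ((2 - 1/7*(-2) - 1/7*(-2)**2)*((0 + 5*sqrt(5))/(-3 - 1)))*(-30) = ((2 + 2/7 - 1/7*4)*((5*sqrt(5))/(-4)))*(-30) = ((2 + 2/7 - 4/7)*(-5*sqrt(5)/4))*(-30) = (12*(-5*sqrt(5)/4)/7)*(-30) = -15*sqrt(5)/7*(-30) = 450*sqrt(5)/7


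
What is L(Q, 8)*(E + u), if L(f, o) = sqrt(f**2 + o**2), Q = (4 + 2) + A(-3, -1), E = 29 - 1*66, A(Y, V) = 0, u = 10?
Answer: -270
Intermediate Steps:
E = -37 (E = 29 - 66 = -37)
Q = 6 (Q = (4 + 2) + 0 = 6 + 0 = 6)
L(Q, 8)*(E + u) = sqrt(6**2 + 8**2)*(-37 + 10) = sqrt(36 + 64)*(-27) = sqrt(100)*(-27) = 10*(-27) = -270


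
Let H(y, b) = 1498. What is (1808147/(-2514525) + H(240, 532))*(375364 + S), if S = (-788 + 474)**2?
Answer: 356887169121976/502905 ≈ 7.0965e+8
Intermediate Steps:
S = 98596 (S = (-314)**2 = 98596)
(1808147/(-2514525) + H(240, 532))*(375364 + S) = (1808147/(-2514525) + 1498)*(375364 + 98596) = (1808147*(-1/2514525) + 1498)*473960 = (-1808147/2514525 + 1498)*473960 = (3764950303/2514525)*473960 = 356887169121976/502905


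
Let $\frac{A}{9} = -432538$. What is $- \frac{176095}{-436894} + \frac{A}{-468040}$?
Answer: $\frac{445794704137}{51120966940} \approx 8.7204$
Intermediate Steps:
$A = -3892842$ ($A = 9 \left(-432538\right) = -3892842$)
$- \frac{176095}{-436894} + \frac{A}{-468040} = - \frac{176095}{-436894} - \frac{3892842}{-468040} = \left(-176095\right) \left(- \frac{1}{436894}\right) - - \frac{1946421}{234020} = \frac{176095}{436894} + \frac{1946421}{234020} = \frac{445794704137}{51120966940}$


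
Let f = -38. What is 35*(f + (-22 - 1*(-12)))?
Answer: -1680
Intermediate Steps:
35*(f + (-22 - 1*(-12))) = 35*(-38 + (-22 - 1*(-12))) = 35*(-38 + (-22 + 12)) = 35*(-38 - 10) = 35*(-48) = -1680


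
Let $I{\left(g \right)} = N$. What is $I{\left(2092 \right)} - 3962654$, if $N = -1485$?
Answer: $-3964139$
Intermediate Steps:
$I{\left(g \right)} = -1485$
$I{\left(2092 \right)} - 3962654 = -1485 - 3962654 = -3964139$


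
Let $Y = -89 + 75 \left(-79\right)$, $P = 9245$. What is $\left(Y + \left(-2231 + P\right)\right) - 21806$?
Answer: $-20806$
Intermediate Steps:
$Y = -6014$ ($Y = -89 - 5925 = -6014$)
$\left(Y + \left(-2231 + P\right)\right) - 21806 = \left(-6014 + \left(-2231 + 9245\right)\right) - 21806 = \left(-6014 + 7014\right) - 21806 = 1000 - 21806 = -20806$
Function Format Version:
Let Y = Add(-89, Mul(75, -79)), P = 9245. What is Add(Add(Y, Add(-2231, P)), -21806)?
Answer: -20806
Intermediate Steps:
Y = -6014 (Y = Add(-89, -5925) = -6014)
Add(Add(Y, Add(-2231, P)), -21806) = Add(Add(-6014, Add(-2231, 9245)), -21806) = Add(Add(-6014, 7014), -21806) = Add(1000, -21806) = -20806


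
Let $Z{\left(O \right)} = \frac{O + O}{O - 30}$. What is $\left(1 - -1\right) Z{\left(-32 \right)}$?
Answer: $\frac{64}{31} \approx 2.0645$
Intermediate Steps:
$Z{\left(O \right)} = \frac{2 O}{-30 + O}$
$\left(1 - -1\right) Z{\left(-32 \right)} = \left(1 - -1\right) 2 \left(-32\right) \frac{1}{-30 - 32} = \left(1 + 1\right) 2 \left(-32\right) \frac{1}{-62} = 2 \cdot 2 \left(-32\right) \left(- \frac{1}{62}\right) = 2 \cdot \frac{32}{31} = \frac{64}{31}$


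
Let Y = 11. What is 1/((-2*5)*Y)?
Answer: -1/110 ≈ -0.0090909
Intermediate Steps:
1/((-2*5)*Y) = 1/(-2*5*11) = 1/(-10*11) = 1/(-110) = -1/110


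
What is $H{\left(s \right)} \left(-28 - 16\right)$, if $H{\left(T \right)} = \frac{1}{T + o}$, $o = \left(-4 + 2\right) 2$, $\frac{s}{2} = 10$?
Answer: $- \frac{11}{4} \approx -2.75$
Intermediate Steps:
$s = 20$ ($s = 2 \cdot 10 = 20$)
$o = -4$ ($o = \left(-2\right) 2 = -4$)
$H{\left(T \right)} = \frac{1}{-4 + T}$ ($H{\left(T \right)} = \frac{1}{T - 4} = \frac{1}{-4 + T}$)
$H{\left(s \right)} \left(-28 - 16\right) = \frac{-28 - 16}{-4 + 20} = \frac{1}{16} \left(-44\right) = - \frac{11}{4}$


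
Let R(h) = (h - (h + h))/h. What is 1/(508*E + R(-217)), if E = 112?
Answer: 1/56895 ≈ 1.7576e-5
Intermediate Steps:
R(h) = -1 (R(h) = (h - 2*h)/h = (-h)/h = -1)
1/(508*E + R(-217)) = 1/(508*112 - 1) = 1/(56896 - 1) = 1/56895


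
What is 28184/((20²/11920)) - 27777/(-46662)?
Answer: 65317762759/77770 ≈ 8.3988e+5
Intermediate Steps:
28184/((20²/11920)) - 27777/(-46662) = 28184/((400*(1/11920))) - 27777*(-1/46662) = 28184/(5/149) + 9259/15554 = 28184*(149/5) + 9259/15554 = 4199416/5 + 9259/15554 = 65317762759/77770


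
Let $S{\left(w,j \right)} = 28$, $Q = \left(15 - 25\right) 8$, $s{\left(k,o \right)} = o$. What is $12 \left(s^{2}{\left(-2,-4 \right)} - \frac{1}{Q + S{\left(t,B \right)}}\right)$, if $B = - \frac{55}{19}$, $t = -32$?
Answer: $\frac{2499}{13} \approx 192.23$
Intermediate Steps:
$B = - \frac{55}{19}$ ($B = \left(-55\right) \frac{1}{19} = - \frac{55}{19} \approx -2.8947$)
$Q = -80$ ($Q = \left(-10\right) 8 = -80$)
$12 \left(s^{2}{\left(-2,-4 \right)} - \frac{1}{Q + S{\left(t,B \right)}}\right) = 12 \left(\left(-4\right)^{2} - \frac{1}{-80 + 28}\right) = 12 \left(16 - \frac{1}{-52}\right) = 12 \left(16 - - \frac{1}{52}\right) = 12 \left(16 + \frac{1}{52}\right) = 12 \cdot \frac{833}{52} = \frac{2499}{13}$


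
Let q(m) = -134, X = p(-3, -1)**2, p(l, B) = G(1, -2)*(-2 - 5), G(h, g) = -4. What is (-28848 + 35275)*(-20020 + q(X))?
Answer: -129529758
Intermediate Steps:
p(l, B) = 28 (p(l, B) = -4*(-2 - 5) = -4*(-7) = 28)
X = 784 (X = 28**2 = 784)
(-28848 + 35275)*(-20020 + q(X)) = (-28848 + 35275)*(-20020 - 134) = 6427*(-20154) = -129529758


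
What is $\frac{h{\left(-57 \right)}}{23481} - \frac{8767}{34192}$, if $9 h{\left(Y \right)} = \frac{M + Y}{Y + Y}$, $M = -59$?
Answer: $- \frac{105603133415}{411868386576} \approx -0.2564$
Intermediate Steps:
$h{\left(Y \right)} = \frac{-59 + Y}{18 Y}$ ($h{\left(Y \right)} = \frac{\left(-59 + Y\right) \frac{1}{Y + Y}}{9} = \frac{\left(-59 + Y\right) \frac{1}{2 Y}}{9} = \frac{\frac{1}{2} \frac{1}{Y} \left(-59 + Y\right)}{9} = \frac{-59 + Y}{18 Y}$)
$\frac{h{\left(-57 \right)}}{23481} - \frac{8767}{34192} = \frac{\frac{1}{18} \frac{1}{-57} \left(-59 - 57\right)}{23481} - \frac{8767}{34192} = \frac{1}{18} \left(- \frac{1}{57}\right) \left(-116\right) \frac{1}{23481} - \frac{8767}{34192} = \frac{58}{513} \cdot \frac{1}{23481} - \frac{8767}{34192} = \frac{58}{12045753} - \frac{8767}{34192} = - \frac{105603133415}{411868386576}$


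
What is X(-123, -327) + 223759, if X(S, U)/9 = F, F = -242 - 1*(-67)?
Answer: 222184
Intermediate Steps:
F = -175 (F = -242 + 67 = -175)
X(S, U) = -1575 (X(S, U) = 9*(-175) = -1575)
X(-123, -327) + 223759 = -1575 + 223759 = 222184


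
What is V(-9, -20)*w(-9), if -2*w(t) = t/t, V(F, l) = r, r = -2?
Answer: 1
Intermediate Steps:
V(F, l) = -2
w(t) = -½ (w(t) = -t/(2*t) = -½*1 = -½)
V(-9, -20)*w(-9) = -2*(-½) = 1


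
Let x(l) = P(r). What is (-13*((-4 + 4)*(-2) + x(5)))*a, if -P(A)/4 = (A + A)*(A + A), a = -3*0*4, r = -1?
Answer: 0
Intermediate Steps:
a = 0 (a = 0*4 = 0)
P(A) = -16*A² (P(A) = -4*(A + A)*(A + A) = -4*2*A*2*A = -16*A²)
x(l) = -16 (x(l) = -16*(-1)² = -16*1 = -16)
(-13*((-4 + 4)*(-2) + x(5)))*a = -13*((-4 + 4)*(-2) - 16)*0 = -13*(0*(-2) - 16)*0 = -13*(0 - 16)*0 = -13*(-16)*0 = 208*0 = 0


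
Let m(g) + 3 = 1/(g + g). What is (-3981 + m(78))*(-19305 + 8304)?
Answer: 2279051501/52 ≈ 4.3828e+7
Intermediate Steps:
m(g) = -3 + 1/(2*g) (m(g) = -3 + 1/(g + g) = -3 + 1/(2*g))
(-3981 + m(78))*(-19305 + 8304) = (-3981 + (-3 + (½)/78))*(-19305 + 8304) = (-3981 + (-3 + (½)*(1/78)))*(-11001) = (-3981 + (-3 + 1/156))*(-11001) = (-3981 - 467/156)*(-11001) = -621503/156*(-11001) = 2279051501/52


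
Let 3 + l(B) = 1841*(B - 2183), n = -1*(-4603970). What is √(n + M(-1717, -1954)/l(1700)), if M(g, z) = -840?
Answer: √101119462704860110/148201 ≈ 2145.7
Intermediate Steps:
n = 4603970
l(B) = -4018906 + 1841*B (l(B) = -3 + 1841*(B - 2183) = -3 + 1841*(-2183 + B) = -3 + (-4018903 + 1841*B) = -4018906 + 1841*B)
√(n + M(-1717, -1954)/l(1700)) = √(4603970 - 840/(-4018906 + 1841*1700)) = √(4603970 - 840/(-4018906 + 3129700)) = √(4603970 - 840/(-889206)) = √(4603970 - 840*(-1/889206)) = √(4603970 + 140/148201) = √(682312958110/148201) = √101119462704860110/148201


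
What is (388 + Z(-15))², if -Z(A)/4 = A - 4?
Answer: 215296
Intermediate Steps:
Z(A) = 16 - 4*A (Z(A) = -4*(A - 4) = -4*(-4 + A) = 16 - 4*A)
(388 + Z(-15))² = (388 + (16 - 4*(-15)))² = (388 + (16 + 60))² = (388 + 76)² = 464² = 215296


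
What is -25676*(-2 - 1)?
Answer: 77028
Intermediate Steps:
-25676*(-2 - 1) = -25676*(-3) = -6419*(-12) = 77028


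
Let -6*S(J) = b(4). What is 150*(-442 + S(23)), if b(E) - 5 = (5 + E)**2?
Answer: -68450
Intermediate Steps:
b(E) = 5 + (5 + E)**2
S(J) = -43/3 (S(J) = -(5 + (5 + 4)**2)/6 = -(5 + 9**2)/6 = -(5 + 81)/6 = -1/6*86 = -43/3)
150*(-442 + S(23)) = 150*(-442 - 43/3) = 150*(-1369/3) = -68450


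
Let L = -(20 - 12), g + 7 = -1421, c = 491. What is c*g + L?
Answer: -701156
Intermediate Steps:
g = -1428 (g = -7 - 1421 = -1428)
L = -8 (L = -1*8 = -8)
c*g + L = 491*(-1428) - 8 = -701148 - 8 = -701156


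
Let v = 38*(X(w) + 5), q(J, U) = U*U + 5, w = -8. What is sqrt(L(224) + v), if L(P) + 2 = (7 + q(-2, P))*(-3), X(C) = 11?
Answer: 3*I*sqrt(16662) ≈ 387.24*I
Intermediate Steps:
q(J, U) = 5 + U**2 (q(J, U) = U**2 + 5 = 5 + U**2)
L(P) = -38 - 3*P**2 (L(P) = -2 + (7 + (5 + P**2))*(-3) = -2 + (12 + P**2)*(-3) = -2 + (-36 - 3*P**2) = -38 - 3*P**2)
v = 608 (v = 38*(11 + 5) = 38*16 = 608)
sqrt(L(224) + v) = sqrt((-38 - 3*224**2) + 608) = sqrt((-38 - 3*50176) + 608) = sqrt((-38 - 150528) + 608) = sqrt(-150566 + 608) = sqrt(-149958) = 3*I*sqrt(16662)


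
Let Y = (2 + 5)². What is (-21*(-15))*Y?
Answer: 15435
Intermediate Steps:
Y = 49 (Y = 7² = 49)
(-21*(-15))*Y = -21*(-15)*49 = 315*49 = 15435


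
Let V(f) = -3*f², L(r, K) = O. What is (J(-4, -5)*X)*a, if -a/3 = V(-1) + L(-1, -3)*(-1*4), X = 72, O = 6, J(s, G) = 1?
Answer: 5832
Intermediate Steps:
L(r, K) = 6
a = 81 (a = -3*(-3*(-1)² + 6*(-1*4)) = -3*(-3*1 + 6*(-4)) = -3*(-3 - 24) = -3*(-27) = 81)
(J(-4, -5)*X)*a = (1*72)*81 = 72*81 = 5832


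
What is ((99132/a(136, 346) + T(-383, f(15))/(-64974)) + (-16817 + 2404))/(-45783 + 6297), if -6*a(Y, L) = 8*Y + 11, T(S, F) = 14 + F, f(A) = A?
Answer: 152546695031/402793448148 ≈ 0.37872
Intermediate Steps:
a(Y, L) = -11/6 - 4*Y/3 (a(Y, L) = -(8*Y + 11)/6 = -(11 + 8*Y)/6 = -11/6 - 4*Y/3)
((99132/a(136, 346) + T(-383, f(15))/(-64974)) + (-16817 + 2404))/(-45783 + 6297) = ((99132/(-11/6 - 4/3*136) + (14 + 15)/(-64974)) + (-16817 + 2404))/(-45783 + 6297) = ((99132/(-11/6 - 544/3) + 29*(-1/64974)) - 14413)/(-39486) = ((99132/(-1099/6) - 29/64974) - 14413)*(-1/39486) = ((99132*(-6/1099) - 29/64974) - 14413)*(-1/39486) = ((-594792/1099 - 29/64974) - 14413)*(-1/39486) = (-5520863897/10200918 - 14413)*(-1/39486) = -152546695031/10200918*(-1/39486) = 152546695031/402793448148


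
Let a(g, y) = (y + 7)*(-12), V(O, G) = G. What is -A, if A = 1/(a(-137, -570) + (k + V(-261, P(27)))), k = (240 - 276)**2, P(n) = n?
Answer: -1/8079 ≈ -0.00012378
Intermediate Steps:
k = 1296 (k = (-36)**2 = 1296)
a(g, y) = -84 - 12*y (a(g, y) = (7 + y)*(-12) = -84 - 12*y)
A = 1/8079 (A = 1/((-84 - 12*(-570)) + (1296 + 27)) = 1/((-84 + 6840) + 1323) = 1/(6756 + 1323) = 1/8079 ≈ 0.00012378)
-A = -1*1/8079 = -1/8079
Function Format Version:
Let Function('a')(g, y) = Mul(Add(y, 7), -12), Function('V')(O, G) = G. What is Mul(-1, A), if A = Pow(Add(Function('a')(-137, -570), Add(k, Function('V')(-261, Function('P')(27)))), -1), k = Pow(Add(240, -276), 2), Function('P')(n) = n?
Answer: Rational(-1, 8079) ≈ -0.00012378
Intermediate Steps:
k = 1296 (k = Pow(-36, 2) = 1296)
Function('a')(g, y) = Add(-84, Mul(-12, y)) (Function('a')(g, y) = Mul(Add(7, y), -12) = Add(-84, Mul(-12, y)))
A = Rational(1, 8079) (A = Pow(Add(Add(-84, Mul(-12, -570)), Add(1296, 27)), -1) = Pow(Add(Add(-84, 6840), 1323), -1) = Pow(Add(6756, 1323), -1) = Pow(8079, -1) = Rational(1, 8079) ≈ 0.00012378)
Mul(-1, A) = Mul(-1, Rational(1, 8079)) = Rational(-1, 8079)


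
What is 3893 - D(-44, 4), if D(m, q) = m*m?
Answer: 1957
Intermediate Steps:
D(m, q) = m²
3893 - D(-44, 4) = 3893 - 1*(-44)² = 3893 - 1*1936 = 3893 - 1936 = 1957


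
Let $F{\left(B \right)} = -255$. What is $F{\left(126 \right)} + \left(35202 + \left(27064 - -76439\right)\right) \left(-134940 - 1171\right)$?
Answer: $-18879276510$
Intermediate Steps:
$F{\left(126 \right)} + \left(35202 + \left(27064 - -76439\right)\right) \left(-134940 - 1171\right) = -255 + \left(35202 + \left(27064 - -76439\right)\right) \left(-134940 - 1171\right) = -255 + \left(35202 + \left(27064 + 76439\right)\right) \left(-136111\right) = -255 + \left(35202 + 103503\right) \left(-136111\right) = -255 + 138705 \left(-136111\right) = -255 - 18879276255 = -18879276510$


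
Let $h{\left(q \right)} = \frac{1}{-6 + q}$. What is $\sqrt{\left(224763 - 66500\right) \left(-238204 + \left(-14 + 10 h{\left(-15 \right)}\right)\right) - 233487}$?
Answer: $\frac{i \sqrt{339312637659}}{3} \approx 1.9417 \cdot 10^{5} i$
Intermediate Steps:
$\sqrt{\left(224763 - 66500\right) \left(-238204 + \left(-14 + 10 h{\left(-15 \right)}\right)\right) - 233487} = \sqrt{\left(224763 - 66500\right) \left(-238204 - \left(14 - \frac{10}{-6 - 15}\right)\right) - 233487} = \sqrt{158263 \left(-238204 - \left(14 - \frac{10}{-21}\right)\right) - 233487} = \sqrt{158263 \left(-238204 + \left(-14 + 10 \left(- \frac{1}{21}\right)\right)\right) - 233487} = \sqrt{158263 \left(-238204 - \frac{304}{21}\right) - 233487} = \sqrt{158263 \left(- \frac{5002588}{21}\right) - 233487} = \sqrt{- \frac{113103512092}{3} - 233487} = \sqrt{- \frac{113104212553}{3}} = \frac{i \sqrt{339312637659}}{3}$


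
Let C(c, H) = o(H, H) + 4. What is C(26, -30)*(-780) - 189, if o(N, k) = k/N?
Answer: -4089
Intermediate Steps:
C(c, H) = 5 (C(c, H) = H/H + 4 = 1 + 4 = 5)
C(26, -30)*(-780) - 189 = 5*(-780) - 189 = -3900 - 189 = -4089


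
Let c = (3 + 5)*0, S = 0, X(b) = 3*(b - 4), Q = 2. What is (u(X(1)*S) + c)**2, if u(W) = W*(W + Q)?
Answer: 0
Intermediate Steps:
X(b) = -12 + 3*b (X(b) = 3*(-4 + b) = -12 + 3*b)
c = 0 (c = 8*0 = 0)
u(W) = W*(2 + W) (u(W) = W*(W + 2) = W*(2 + W))
(u(X(1)*S) + c)**2 = (((-12 + 3*1)*0)*(2 + (-12 + 3*1)*0) + 0)**2 = (((-12 + 3)*0)*(2 + (-12 + 3)*0) + 0)**2 = ((-9*0)*(2 - 9*0) + 0)**2 = (0*(2 + 0) + 0)**2 = (0*2 + 0)**2 = (0 + 0)**2 = 0**2 = 0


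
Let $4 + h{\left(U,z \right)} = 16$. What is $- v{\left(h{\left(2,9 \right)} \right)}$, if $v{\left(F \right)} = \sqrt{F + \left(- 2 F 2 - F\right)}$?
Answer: $- 4 i \sqrt{3} \approx - 6.9282 i$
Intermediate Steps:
$h{\left(U,z \right)} = 12$ ($h{\left(U,z \right)} = -4 + 16 = 12$)
$v{\left(F \right)} = 2 \sqrt{- F}$ ($v{\left(F \right)} = \sqrt{F - 5 F} = \sqrt{- 4 F} = 2 \sqrt{- F}$)
$- v{\left(h{\left(2,9 \right)} \right)} = - 2 \sqrt{\left(-1\right) 12} = - 2 \sqrt{-12} = - 2 \cdot 2 i \sqrt{3} = - 4 i \sqrt{3}$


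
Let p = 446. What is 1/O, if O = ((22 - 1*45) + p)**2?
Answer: 1/178929 ≈ 5.5888e-6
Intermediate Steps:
O = 178929 (O = ((22 - 1*45) + 446)**2 = ((22 - 45) + 446)**2 = (-23 + 446)**2 = 423**2 = 178929)
1/O = 1/178929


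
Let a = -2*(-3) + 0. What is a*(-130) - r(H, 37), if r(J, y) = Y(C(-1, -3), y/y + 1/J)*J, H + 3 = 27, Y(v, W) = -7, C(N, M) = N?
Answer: -612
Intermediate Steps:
H = 24 (H = -3 + 27 = 24)
r(J, y) = -7*J
a = 6 (a = 6 + 0 = 6)
a*(-130) - r(H, 37) = 6*(-130) - (-7)*24 = -780 - 1*(-168) = -780 + 168 = -612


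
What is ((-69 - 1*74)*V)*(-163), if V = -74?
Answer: -1724866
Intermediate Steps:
((-69 - 1*74)*V)*(-163) = ((-69 - 1*74)*(-74))*(-163) = ((-69 - 74)*(-74))*(-163) = -143*(-74)*(-163) = 10582*(-163) = -1724866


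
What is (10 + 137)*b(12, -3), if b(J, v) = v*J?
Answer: -5292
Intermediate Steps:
b(J, v) = J*v
(10 + 137)*b(12, -3) = (10 + 137)*(12*(-3)) = 147*(-36) = -5292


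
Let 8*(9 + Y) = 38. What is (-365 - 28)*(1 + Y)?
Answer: 5109/4 ≈ 1277.3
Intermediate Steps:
Y = -17/4 (Y = -9 + (⅛)*38 = -9 + 19/4 = -17/4 ≈ -4.2500)
(-365 - 28)*(1 + Y) = (-365 - 28)*(1 - 17/4) = -393*(-13/4) = 5109/4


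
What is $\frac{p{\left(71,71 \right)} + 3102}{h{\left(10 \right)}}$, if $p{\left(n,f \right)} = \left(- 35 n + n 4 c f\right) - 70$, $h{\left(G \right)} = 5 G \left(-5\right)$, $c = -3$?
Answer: $\frac{11989}{50} \approx 239.78$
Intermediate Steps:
$h{\left(G \right)} = - 25 G$
$p{\left(n,f \right)} = -70 - 35 n - 12 f n$ ($p{\left(n,f \right)} = \left(- 35 n + n 4 \left(-3\right) f\right) - 70 = \left(- 35 n + 4 n \left(-3\right) f\right) - 70 = \left(- 35 n + - 12 n f\right) - 70 = \left(- 35 n - 12 f n\right) - 70 = -70 - 35 n - 12 f n$)
$\frac{p{\left(71,71 \right)} + 3102}{h{\left(10 \right)}} = \frac{\left(-70 - 2485 - 852 \cdot 71\right) + 3102}{\left(-25\right) 10} = \frac{\left(-70 - 2485 - 60492\right) + 3102}{-250} = \left(-63047 + 3102\right) \left(- \frac{1}{250}\right) = \left(-59945\right) \left(- \frac{1}{250}\right) = \frac{11989}{50}$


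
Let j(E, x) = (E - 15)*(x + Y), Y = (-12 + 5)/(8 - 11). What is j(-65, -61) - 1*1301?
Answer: 10177/3 ≈ 3392.3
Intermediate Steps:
Y = 7/3 (Y = -7/(-3) = -7*(-⅓) = 7/3 ≈ 2.3333)
j(E, x) = (-15 + E)*(7/3 + x) (j(E, x) = (E - 15)*(x + 7/3) = (-15 + E)*(7/3 + x))
j(-65, -61) - 1*1301 = (-35 - 15*(-61) + (7/3)*(-65) - 65*(-61)) - 1*1301 = (-35 + 915 - 455/3 + 3965) - 1301 = 14080/3 - 1301 = 10177/3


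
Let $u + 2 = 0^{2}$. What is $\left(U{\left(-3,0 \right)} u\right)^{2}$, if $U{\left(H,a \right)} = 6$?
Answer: $144$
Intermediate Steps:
$u = -2$ ($u = -2 + 0^{2} = -2 + 0 = -2$)
$\left(U{\left(-3,0 \right)} u\right)^{2} = \left(6 \left(-2\right)\right)^{2} = \left(-12\right)^{2} = 144$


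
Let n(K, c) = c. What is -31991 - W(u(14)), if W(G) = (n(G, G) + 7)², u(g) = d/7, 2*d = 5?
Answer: -6280845/196 ≈ -32045.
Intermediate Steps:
d = 5/2 (d = (½)*5 = 5/2 ≈ 2.5000)
u(g) = 5/14 (u(g) = (5/2)/7 = (5/2)*(⅐) = 5/14)
W(G) = (7 + G)² (W(G) = (G + 7)² = (7 + G)²)
-31991 - W(u(14)) = -31991 - (7 + 5/14)² = -31991 - (103/14)² = -31991 - 1*10609/196 = -31991 - 10609/196 = -6280845/196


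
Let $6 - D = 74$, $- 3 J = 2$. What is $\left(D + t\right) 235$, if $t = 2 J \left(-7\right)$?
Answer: $- \frac{41360}{3} \approx -13787.0$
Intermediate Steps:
$J = - \frac{2}{3}$ ($J = \left(- \frac{1}{3}\right) 2 = - \frac{2}{3} \approx -0.66667$)
$D = -68$ ($D = 6 - 74 = -68$)
$t = \frac{28}{3}$ ($t = 2 \left(- \frac{2}{3}\right) \left(-7\right) = \left(- \frac{4}{3}\right) \left(-7\right) = \frac{28}{3} \approx 9.3333$)
$\left(D + t\right) 235 = \left(-68 + \frac{28}{3}\right) 235 = \left(- \frac{176}{3}\right) 235 = - \frac{41360}{3}$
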